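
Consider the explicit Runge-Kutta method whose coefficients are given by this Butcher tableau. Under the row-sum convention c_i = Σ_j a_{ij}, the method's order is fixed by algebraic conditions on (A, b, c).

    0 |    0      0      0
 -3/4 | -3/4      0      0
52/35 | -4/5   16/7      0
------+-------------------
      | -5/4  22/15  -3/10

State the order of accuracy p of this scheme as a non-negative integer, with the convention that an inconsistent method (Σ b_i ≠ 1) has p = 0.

0

b = (-5/4, 22/15, -3/10)
c = (0, -3/4, 52/35)
Ac = (0, 0, -12/7)
Σ b_i: (-5/4)·1 + 22/15·1 + (-3/10)·1 = -1/12 ≠ 1 ⇒ order 0.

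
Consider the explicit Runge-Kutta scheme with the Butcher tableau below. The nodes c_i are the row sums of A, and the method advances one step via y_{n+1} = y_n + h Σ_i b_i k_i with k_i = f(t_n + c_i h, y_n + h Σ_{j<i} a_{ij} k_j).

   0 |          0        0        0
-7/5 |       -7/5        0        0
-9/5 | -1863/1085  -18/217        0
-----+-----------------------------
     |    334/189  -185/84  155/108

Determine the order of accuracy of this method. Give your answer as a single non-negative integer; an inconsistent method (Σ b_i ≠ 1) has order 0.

b = (334/189, -185/84, 155/108)
c = (0, -7/5, -9/5)
Ac = (0, 0, 18/155)
Σ b_i: 334/189·1 + (-185/84)·1 + 155/108·1 = 1 ✓
b·c: (-185/84)·(-7/5) + 155/108·(-9/5) = 1/2 ✓
b·c²: (-185/84)·49/25 + 155/108·81/25 = 1/3 ✓
b·Ac: 155/108·18/155 = 1/6 ✓; 3 stages ⇒ order 3.

3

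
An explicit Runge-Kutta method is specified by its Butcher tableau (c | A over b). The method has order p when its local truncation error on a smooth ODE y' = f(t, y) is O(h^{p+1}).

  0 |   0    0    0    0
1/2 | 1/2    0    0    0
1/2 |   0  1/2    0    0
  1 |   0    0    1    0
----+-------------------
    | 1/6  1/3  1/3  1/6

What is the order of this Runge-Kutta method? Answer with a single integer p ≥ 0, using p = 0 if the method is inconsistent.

4

b = (1/6, 1/3, 1/3, 1/6)
c = (0, 1/2, 1/2, 1)
Ac = (0, 0, 1/4, 1/2)
Σ b_i: 1/6·1 + 1/3·1 + 1/3·1 + 1/6·1 = 1 ✓
b·c: 1/3·1/2 + 1/3·1/2 + 1/6·1 = 1/2 ✓
b·c²: 1/3·1/4 + 1/3·1/4 + 1/6·1 = 1/3 ✓
b·Ac: 1/3·1/4 + 1/6·1/2 = 1/6 ✓
b·c³: 1/3·1/8 + 1/3·1/8 + 1/6·1 = 1/4 ✓
b·(c∘Ac): 1/3·1/8 + 1/6·1/2 = 1/8 ✓
b·Ac²: 1/3·1/8 + 1/6·1/4 = 1/12 ✓
b·A²c: 1/6·1/4 = 1/24 ✓; 4 stages ⇒ order 4.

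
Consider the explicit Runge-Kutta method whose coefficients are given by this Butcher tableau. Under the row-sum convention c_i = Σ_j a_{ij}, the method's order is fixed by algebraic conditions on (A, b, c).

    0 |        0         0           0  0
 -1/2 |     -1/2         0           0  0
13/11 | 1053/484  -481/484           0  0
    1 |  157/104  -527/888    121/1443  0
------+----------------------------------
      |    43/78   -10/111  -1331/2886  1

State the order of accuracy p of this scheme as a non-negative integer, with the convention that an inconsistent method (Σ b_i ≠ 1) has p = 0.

b = (43/78, -10/111, -1331/2886, 1)
c = (0, -1/2, 13/11, 1)
Ac = (0, 0, 481/968, 19/48)
Σ b_i: 43/78·1 + (-10/111)·1 + (-1331/2886)·1 + 1·1 = 1 ✓
b·c: (-10/111)·(-1/2) + (-1331/2886)·13/11 + 1·1 = 1/2 ✓
b·c²: (-10/111)·1/4 + (-1331/2886)·169/121 + 1·1 = 1/3 ✓
b·Ac: (-1331/2886)·481/968 + 1·19/48 = 1/6 ✓
b·c³: (-10/111)·(-1/8) + (-1331/2886)·2197/1331 + 1·1 = 1/4 ✓
b·(c∘Ac): (-1331/2886)·6253/10648 + 1·19/48 = 1/8 ✓
b·Ac²: (-1331/2886)·(-481/1936) + 1·(-1/32) = 1/12 ✓
b·A²c: 1·1/24 = 1/24 ✓; 4 stages ⇒ order 4.

4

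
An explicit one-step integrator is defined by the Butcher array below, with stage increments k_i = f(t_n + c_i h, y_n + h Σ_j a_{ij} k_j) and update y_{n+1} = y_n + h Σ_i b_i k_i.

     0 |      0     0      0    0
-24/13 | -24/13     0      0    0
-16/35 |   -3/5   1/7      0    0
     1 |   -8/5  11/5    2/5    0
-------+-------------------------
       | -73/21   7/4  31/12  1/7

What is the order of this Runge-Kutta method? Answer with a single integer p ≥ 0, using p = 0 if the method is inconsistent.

1

b = (-73/21, 7/4, 31/12, 1/7)
c = (0, -24/13, -16/35, 1)
Ac = (0, 0, -24/91, -9656/2275)
Σ b_i: (-73/21)·1 + 7/4·1 + 31/12·1 + 1/7·1 = 1 ✓
b·c: 7/4·(-24/13) + 31/12·(-16/35) + 1/7·1 = -5827/1365 ≠ 1/2 ⇒ order 1.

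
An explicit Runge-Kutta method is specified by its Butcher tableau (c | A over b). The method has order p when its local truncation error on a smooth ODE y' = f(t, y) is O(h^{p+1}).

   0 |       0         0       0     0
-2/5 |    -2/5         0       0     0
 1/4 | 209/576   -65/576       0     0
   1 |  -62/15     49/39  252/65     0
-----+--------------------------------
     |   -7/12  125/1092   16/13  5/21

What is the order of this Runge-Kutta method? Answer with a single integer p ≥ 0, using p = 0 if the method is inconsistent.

b = (-7/12, 125/1092, 16/13, 5/21)
c = (0, -2/5, 1/4, 1)
Ac = (0, 0, 13/288, 7/15)
Σ b_i: (-7/12)·1 + 125/1092·1 + 16/13·1 + 5/21·1 = 1 ✓
b·c: 125/1092·(-2/5) + 16/13·1/4 + 5/21·1 = 1/2 ✓
b·c²: 125/1092·4/25 + 16/13·1/16 + 5/21·1 = 1/3 ✓
b·Ac: 16/13·13/288 + 5/21·7/15 = 1/6 ✓
b·c³: 125/1092·(-8/125) + 16/13·1/64 + 5/21·1 = 1/4 ✓
b·(c∘Ac): 16/13·13/1152 + 5/21·7/15 = 1/8 ✓
b·Ac²: 16/13·(-13/720) + 5/21·133/300 = 1/12 ✓
b·A²c: 5/21·7/40 = 1/24 ✓; 4 stages ⇒ order 4.

4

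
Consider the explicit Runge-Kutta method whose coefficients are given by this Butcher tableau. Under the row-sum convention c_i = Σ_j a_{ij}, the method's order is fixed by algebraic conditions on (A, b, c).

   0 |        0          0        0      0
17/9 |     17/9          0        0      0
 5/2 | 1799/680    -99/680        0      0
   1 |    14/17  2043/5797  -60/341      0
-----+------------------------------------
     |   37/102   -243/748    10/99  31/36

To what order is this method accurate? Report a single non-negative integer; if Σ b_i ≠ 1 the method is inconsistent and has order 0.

b = (37/102, -243/748, 10/99, 31/36)
c = (0, 17/9, 5/2, 1)
Ac = (0, 0, -11/40, 7/31)
Σ b_i: 37/102·1 + (-243/748)·1 + 10/99·1 + 31/36·1 = 1 ✓
b·c: (-243/748)·17/9 + 10/99·5/2 + 31/36·1 = 1/2 ✓
b·c²: (-243/748)·289/81 + 10/99·25/4 + 31/36·1 = 1/3 ✓
b·Ac: 10/99·(-11/40) + 31/36·7/31 = 1/6 ✓
b·c³: (-243/748)·4913/729 + 10/99·125/8 + 31/36·1 = 1/4 ✓
b·(c∘Ac): 10/99·(-11/16) + 31/36·7/31 = 1/8 ✓
b·Ac²: 10/99·(-187/360) + 31/36·44/279 = 1/12 ✓
b·A²c: 31/36·3/62 = 1/24 ✓; 4 stages ⇒ order 4.

4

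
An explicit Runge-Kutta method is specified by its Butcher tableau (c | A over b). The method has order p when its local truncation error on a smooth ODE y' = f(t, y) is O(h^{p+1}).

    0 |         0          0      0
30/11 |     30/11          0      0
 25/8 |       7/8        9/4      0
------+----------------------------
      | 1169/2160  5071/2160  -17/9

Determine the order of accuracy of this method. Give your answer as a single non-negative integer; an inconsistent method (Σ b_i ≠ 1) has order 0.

b = (1169/2160, 5071/2160, -17/9)
c = (0, 30/11, 25/8)
Ac = (0, 0, 135/22)
Σ b_i: 1169/2160·1 + 5071/2160·1 + (-17/9)·1 = 1 ✓
b·c: 5071/2160·30/11 + (-17/9)·25/8 = 1/2 ✓
b·c²: 5071/2160·900/121 + (-17/9)·625/64 = -6235/6336 ≠ 1/3 ⇒ order 2.
b·Ac: (-17/9)·135/22 = -255/22 ≠ 1/6

2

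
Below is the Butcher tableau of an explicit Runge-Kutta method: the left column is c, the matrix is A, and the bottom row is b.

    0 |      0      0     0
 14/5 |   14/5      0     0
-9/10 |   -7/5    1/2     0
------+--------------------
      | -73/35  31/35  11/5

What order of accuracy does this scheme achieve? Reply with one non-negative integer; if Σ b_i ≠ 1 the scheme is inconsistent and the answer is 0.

b = (-73/35, 31/35, 11/5)
c = (0, 14/5, -9/10)
Ac = (0, 0, 7/5)
Σ b_i: (-73/35)·1 + 31/35·1 + 11/5·1 = 1 ✓
b·c: 31/35·14/5 + 11/5·(-9/10) = 1/2 ✓
b·c²: 31/35·196/25 + 11/5·81/100 = 4363/500 ≠ 1/3 ⇒ order 2.
b·Ac: 11/5·7/5 = 77/25 ≠ 1/6

2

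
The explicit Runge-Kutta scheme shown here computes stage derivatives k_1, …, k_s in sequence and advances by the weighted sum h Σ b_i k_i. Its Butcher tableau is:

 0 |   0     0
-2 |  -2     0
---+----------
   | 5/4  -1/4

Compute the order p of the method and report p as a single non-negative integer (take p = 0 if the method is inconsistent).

2

b = (5/4, -1/4)
c = (0, -2)
Σ b_i: 5/4·1 + (-1/4)·1 = 1 ✓
b·c: (-1/4)·(-2) = 1/2 ✓; 2 stages ⇒ order 2.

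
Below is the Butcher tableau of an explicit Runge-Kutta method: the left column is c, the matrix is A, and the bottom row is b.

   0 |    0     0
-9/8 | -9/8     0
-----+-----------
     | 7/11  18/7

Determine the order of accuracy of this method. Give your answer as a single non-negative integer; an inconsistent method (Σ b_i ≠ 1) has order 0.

0

b = (7/11, 18/7)
c = (0, -9/8)
Σ b_i: 7/11·1 + 18/7·1 = 247/77 ≠ 1 ⇒ order 0.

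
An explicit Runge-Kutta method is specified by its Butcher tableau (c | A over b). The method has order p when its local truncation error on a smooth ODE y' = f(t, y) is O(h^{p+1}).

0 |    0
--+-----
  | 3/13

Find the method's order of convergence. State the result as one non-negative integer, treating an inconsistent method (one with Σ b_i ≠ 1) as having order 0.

0

b = (3/13)
c = (0)
Σ b_i: 3/13·1 = 3/13 ≠ 1 ⇒ order 0.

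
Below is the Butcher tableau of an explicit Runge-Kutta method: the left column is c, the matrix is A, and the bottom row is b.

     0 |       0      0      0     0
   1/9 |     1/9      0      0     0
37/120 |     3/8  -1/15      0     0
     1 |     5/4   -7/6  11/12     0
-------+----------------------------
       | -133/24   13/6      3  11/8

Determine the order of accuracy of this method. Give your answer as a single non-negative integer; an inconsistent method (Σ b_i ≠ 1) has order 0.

b = (-133/24, 13/6, 3, 11/8)
c = (0, 1/9, 37/120, 1)
Ac = (0, 0, -1/135, 661/4320)
Σ b_i: (-133/24)·1 + 13/6·1 + 3·1 + 11/8·1 = 1 ✓
b·c: 13/6·1/9 + 3·37/120 + 11/8·1 = 343/135 ≠ 1/2 ⇒ order 1.

1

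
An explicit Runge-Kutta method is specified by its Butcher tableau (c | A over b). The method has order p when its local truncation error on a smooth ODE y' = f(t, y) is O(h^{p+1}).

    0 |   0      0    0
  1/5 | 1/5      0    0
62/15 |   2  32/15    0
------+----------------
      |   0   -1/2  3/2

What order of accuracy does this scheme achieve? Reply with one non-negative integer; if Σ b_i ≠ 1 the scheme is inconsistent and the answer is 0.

1

b = (0, -1/2, 3/2)
c = (0, 1/5, 62/15)
Ac = (0, 0, 32/75)
Σ b_i: (-1/2)·1 + 3/2·1 = 1 ✓
b·c: (-1/2)·1/5 + 3/2·62/15 = 61/10 ≠ 1/2 ⇒ order 1.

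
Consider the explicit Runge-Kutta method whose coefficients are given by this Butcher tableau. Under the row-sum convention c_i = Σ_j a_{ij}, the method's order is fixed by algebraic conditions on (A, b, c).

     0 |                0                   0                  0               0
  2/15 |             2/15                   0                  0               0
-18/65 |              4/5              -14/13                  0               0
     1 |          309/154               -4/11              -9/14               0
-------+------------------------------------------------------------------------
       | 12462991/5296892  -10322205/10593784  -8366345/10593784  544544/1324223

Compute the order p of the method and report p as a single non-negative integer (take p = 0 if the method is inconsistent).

3

b = (12462991/5296892, -10322205/10593784, -8366345/10593784, 544544/1324223)
c = (0, 2/15, -18/65, 1)
Ac = (0, 0, -28/195, 389/3003)
Σ b_i: 12462991/5296892·1 + (-10322205/10593784)·1 + (-8366345/10593784)·1 + 544544/1324223·1 = 1 ✓
b·c: (-10322205/10593784)·2/15 + (-8366345/10593784)·(-18/65) + 544544/1324223·1 = 1/2 ✓
b·c²: (-10322205/10593784)·4/225 + (-8366345/10593784)·324/4225 + 544544/1324223·1 = 1/3 ✓
b·Ac: (-8366345/10593784)·(-28/195) + 544544/1324223·389/3003 = 1/6 ✓
b·c³: (-10322205/10593784)·8/3375 + (-8366345/10593784)·(-5832/274625) + 544544/1324223·1 = 65952230/154934091 ≠ 1/4 ⇒ order 3.
b·(c∘Ac): (-8366345/10593784)·168/4225 + 544544/1324223·389/3003 = 434317/19863345 ≠ 1/8
b·Ac²: (-8366345/10593784)·(-56/2925) + 544544/1324223·(-32654/585585) = -6050893/774670455 ≠ 1/12
b·A²c: 544544/1324223·6/65 = 251328/6621115 ≠ 1/24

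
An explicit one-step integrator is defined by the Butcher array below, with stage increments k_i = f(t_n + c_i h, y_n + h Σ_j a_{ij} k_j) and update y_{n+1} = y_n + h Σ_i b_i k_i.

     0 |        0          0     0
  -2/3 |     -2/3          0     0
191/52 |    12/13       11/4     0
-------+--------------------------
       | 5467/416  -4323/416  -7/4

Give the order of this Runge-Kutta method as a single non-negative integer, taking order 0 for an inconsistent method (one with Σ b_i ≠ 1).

2

b = (5467/416, -4323/416, -7/4)
c = (0, -2/3, 191/52)
Ac = (0, 0, -11/6)
Σ b_i: 5467/416·1 + (-4323/416)·1 + (-7/4)·1 = 1 ✓
b·c: (-4323/416)·(-2/3) + (-7/4)·191/52 = 1/2 ✓
b·c²: (-4323/416)·4/9 + (-7/4)·36481/2704 = -915965/32448 ≠ 1/3 ⇒ order 2.
b·Ac: (-7/4)·(-11/6) = 77/24 ≠ 1/6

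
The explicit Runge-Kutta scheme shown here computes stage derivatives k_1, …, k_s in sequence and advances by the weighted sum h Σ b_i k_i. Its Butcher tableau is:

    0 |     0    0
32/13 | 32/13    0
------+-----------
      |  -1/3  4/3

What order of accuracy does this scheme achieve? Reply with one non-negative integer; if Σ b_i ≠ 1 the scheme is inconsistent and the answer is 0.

1

b = (-1/3, 4/3)
c = (0, 32/13)
Σ b_i: (-1/3)·1 + 4/3·1 = 1 ✓
b·c: 4/3·32/13 = 128/39 ≠ 1/2 ⇒ order 1.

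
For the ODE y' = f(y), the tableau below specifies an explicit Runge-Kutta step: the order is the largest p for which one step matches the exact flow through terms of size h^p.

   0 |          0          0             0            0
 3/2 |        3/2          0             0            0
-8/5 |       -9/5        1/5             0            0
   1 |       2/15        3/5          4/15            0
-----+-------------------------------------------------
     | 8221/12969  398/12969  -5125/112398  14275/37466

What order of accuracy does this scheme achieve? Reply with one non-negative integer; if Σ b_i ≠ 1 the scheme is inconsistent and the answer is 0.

3

b = (8221/12969, 398/12969, -5125/112398, 14275/37466)
c = (0, 3/2, -8/5, 1)
Ac = (0, 0, 3/10, 71/150)
Σ b_i: 8221/12969·1 + 398/12969·1 + (-5125/112398)·1 + 14275/37466·1 = 1 ✓
b·c: 398/12969·3/2 + (-5125/112398)·(-8/5) + 14275/37466·1 = 1/2 ✓
b·c²: 398/12969·9/4 + (-5125/112398)·64/25 + 14275/37466·1 = 1/3 ✓
b·Ac: (-5125/112398)·3/10 + 14275/37466·71/150 = 1/6 ✓
b·c³: 398/12969·27/8 + (-5125/112398)·(-512/125) + 14275/37466·1 = 11609/17292 ≠ 1/4 ⇒ order 3.
b·(c∘Ac): (-5125/112398)·(-12/25) + 14275/37466·71/150 = 3497/17292 ≠ 1/8
b·Ac²: (-5125/112398)·9/20 + 14275/37466·3049/1500 = 847427/1123980 ≠ 1/12
b·A²c: 14275/37466·2/25 = 571/18733 ≠ 1/24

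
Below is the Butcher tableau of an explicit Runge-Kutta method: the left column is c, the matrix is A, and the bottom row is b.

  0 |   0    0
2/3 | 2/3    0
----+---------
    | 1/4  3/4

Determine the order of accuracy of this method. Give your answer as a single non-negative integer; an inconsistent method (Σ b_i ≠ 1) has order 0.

b = (1/4, 3/4)
c = (0, 2/3)
Σ b_i: 1/4·1 + 3/4·1 = 1 ✓
b·c: 3/4·2/3 = 1/2 ✓; 2 stages ⇒ order 2.

2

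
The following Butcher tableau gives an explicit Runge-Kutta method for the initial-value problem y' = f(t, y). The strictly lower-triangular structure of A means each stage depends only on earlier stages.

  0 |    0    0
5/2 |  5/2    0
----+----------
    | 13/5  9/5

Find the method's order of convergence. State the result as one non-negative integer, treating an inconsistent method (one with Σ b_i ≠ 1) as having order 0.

0

b = (13/5, 9/5)
c = (0, 5/2)
Σ b_i: 13/5·1 + 9/5·1 = 22/5 ≠ 1 ⇒ order 0.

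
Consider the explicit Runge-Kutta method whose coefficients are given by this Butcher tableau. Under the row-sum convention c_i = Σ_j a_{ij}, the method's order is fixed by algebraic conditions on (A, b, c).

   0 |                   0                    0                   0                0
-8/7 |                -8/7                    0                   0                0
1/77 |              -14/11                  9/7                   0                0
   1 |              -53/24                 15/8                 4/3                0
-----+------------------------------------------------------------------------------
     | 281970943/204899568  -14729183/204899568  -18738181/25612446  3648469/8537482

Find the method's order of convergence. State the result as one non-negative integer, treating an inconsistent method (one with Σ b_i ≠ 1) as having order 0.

b = (281970943/204899568, -14729183/204899568, -18738181/25612446, 3648469/8537482)
c = (0, -8/7, 1/77, 1)
Ac = (0, 0, -72/49, -491/231)
Σ b_i: 281970943/204899568·1 + (-14729183/204899568)·1 + (-18738181/25612446)·1 + 3648469/8537482·1 = 1 ✓
b·c: (-14729183/204899568)·(-8/7) + (-18738181/25612446)·1/77 + 3648469/8537482·1 = 1/2 ✓
b·c²: (-14729183/204899568)·64/49 + (-18738181/25612446)·1/5929 + 3648469/8537482·1 = 1/3 ✓
b·Ac: (-18738181/25612446)·(-72/49) + 3648469/8537482·(-491/231) = 1/6 ✓
b·c³: (-14729183/204899568)·(-512/343) + (-18738181/25612446)·1/456533 + 3648469/8537482·1 = 1230147871/2300851399 ≠ 1/4 ⇒ order 3.
b·(c∘Ac): (-18738181/25612446)·(-72/3773) + 3648469/8537482·(-491/231) = -1122459307/1255009854 ≠ 1/8
b·Ac²: (-18738181/25612446)·576/343 + 3648469/8537482·43564/17787 = -1255733366/6902554197 ≠ 1/12
b·A²c: 3648469/8537482·(-96/49) = -175126512/209168309 ≠ 1/24

3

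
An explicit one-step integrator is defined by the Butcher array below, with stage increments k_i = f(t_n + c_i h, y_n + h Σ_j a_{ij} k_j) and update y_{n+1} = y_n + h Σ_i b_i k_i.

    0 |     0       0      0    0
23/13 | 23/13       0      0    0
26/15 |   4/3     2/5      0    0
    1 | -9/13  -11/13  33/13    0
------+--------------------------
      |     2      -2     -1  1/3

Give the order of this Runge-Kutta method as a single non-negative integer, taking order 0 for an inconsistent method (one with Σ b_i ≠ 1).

b = (2, -2, -1, 1/3)
c = (0, 23/13, 26/15, 1)
Ac = (0, 0, 46/65, 2453/845)
Σ b_i: 2·1 + (-2)·1 + (-1)·1 + 1/3·1 = -2/3 ≠ 1 ⇒ order 0.

0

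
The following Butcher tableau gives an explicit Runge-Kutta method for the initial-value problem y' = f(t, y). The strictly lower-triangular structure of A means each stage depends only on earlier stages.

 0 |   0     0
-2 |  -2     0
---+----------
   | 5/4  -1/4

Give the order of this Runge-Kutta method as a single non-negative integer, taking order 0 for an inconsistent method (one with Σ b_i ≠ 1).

2

b = (5/4, -1/4)
c = (0, -2)
Σ b_i: 5/4·1 + (-1/4)·1 = 1 ✓
b·c: (-1/4)·(-2) = 1/2 ✓; 2 stages ⇒ order 2.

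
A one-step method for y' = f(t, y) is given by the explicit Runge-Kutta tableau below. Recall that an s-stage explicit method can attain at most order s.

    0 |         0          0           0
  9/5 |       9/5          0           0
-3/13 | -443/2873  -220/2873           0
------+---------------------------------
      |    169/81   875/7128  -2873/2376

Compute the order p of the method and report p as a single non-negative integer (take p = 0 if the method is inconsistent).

3

b = (169/81, 875/7128, -2873/2376)
c = (0, 9/5, -3/13)
Ac = (0, 0, -396/2873)
Σ b_i: 169/81·1 + 875/7128·1 + (-2873/2376)·1 = 1 ✓
b·c: 875/7128·9/5 + (-2873/2376)·(-3/13) = 1/2 ✓
b·c²: 875/7128·81/25 + (-2873/2376)·9/169 = 1/3 ✓
b·Ac: (-2873/2376)·(-396/2873) = 1/6 ✓; 3 stages ⇒ order 3.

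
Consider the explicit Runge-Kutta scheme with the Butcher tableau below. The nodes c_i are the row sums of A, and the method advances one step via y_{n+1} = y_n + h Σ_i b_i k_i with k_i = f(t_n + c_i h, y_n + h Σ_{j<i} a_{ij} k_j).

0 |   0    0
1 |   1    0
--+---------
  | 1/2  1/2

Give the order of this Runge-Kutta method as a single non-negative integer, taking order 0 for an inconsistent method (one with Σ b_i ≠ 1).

b = (1/2, 1/2)
c = (0, 1)
Σ b_i: 1/2·1 + 1/2·1 = 1 ✓
b·c: 1/2·1 = 1/2 ✓; 2 stages ⇒ order 2.

2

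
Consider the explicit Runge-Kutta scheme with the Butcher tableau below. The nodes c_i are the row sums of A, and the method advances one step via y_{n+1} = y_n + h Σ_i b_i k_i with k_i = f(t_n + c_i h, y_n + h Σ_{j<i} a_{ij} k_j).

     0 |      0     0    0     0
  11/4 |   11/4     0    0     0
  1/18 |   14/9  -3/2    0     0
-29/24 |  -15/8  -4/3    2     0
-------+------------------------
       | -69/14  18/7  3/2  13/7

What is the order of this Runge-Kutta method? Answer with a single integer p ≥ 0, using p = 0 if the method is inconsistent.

1

b = (-69/14, 18/7, 3/2, 13/7)
c = (0, 11/4, 1/18, -29/24)
Ac = (0, 0, -33/8, -32/9)
Σ b_i: (-69/14)·1 + 18/7·1 + 3/2·1 + 13/7·1 = 1 ✓
b·c: 18/7·11/4 + 3/2·1/18 + 13/7·(-29/24) = 275/56 ≠ 1/2 ⇒ order 1.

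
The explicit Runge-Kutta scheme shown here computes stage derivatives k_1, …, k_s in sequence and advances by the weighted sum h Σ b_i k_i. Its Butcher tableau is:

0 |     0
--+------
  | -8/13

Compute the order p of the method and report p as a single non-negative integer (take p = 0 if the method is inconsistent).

b = (-8/13)
c = (0)
Σ b_i: (-8/13)·1 = -8/13 ≠ 1 ⇒ order 0.

0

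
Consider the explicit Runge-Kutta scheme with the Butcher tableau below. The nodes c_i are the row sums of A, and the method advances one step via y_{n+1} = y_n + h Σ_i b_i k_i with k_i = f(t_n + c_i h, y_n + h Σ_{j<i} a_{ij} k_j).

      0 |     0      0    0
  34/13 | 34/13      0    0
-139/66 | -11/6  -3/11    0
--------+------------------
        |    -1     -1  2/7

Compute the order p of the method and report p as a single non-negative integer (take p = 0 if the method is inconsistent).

b = (-1, -1, 2/7)
c = (0, 34/13, -139/66)
Ac = (0, 0, -102/143)
Σ b_i: (-1)·1 + (-1)·1 + 2/7·1 = -12/7 ≠ 1 ⇒ order 0.

0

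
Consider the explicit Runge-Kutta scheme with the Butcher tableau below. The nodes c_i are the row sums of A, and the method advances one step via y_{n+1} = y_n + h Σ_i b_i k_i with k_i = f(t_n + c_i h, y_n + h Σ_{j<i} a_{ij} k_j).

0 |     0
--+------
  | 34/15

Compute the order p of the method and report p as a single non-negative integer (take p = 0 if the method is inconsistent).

b = (34/15)
c = (0)
Σ b_i: 34/15·1 = 34/15 ≠ 1 ⇒ order 0.

0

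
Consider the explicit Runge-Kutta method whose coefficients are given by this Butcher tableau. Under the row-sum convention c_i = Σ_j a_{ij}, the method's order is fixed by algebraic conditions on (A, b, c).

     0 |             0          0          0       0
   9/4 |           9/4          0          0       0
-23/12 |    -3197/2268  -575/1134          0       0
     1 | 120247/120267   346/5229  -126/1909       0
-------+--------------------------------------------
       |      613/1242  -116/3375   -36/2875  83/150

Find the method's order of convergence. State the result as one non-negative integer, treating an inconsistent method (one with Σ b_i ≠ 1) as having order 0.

4

b = (613/1242, -116/3375, -36/2875, 83/150)
c = (0, 9/4, -23/12, 1)
Ac = (0, 0, -575/504, 160/581)
Σ b_i: 613/1242·1 + (-116/3375)·1 + (-36/2875)·1 + 83/150·1 = 1 ✓
b·c: (-116/3375)·9/4 + (-36/2875)·(-23/12) + 83/150·1 = 1/2 ✓
b·c²: (-116/3375)·81/16 + (-36/2875)·529/144 + 83/150·1 = 1/3 ✓
b·Ac: (-36/2875)·(-575/504) + 83/150·160/581 = 1/6 ✓
b·c³: (-116/3375)·729/64 + (-36/2875)·(-12167/1728) + 83/150·1 = 1/4 ✓
b·(c∘Ac): (-36/2875)·13225/6048 + 83/150·160/581 = 1/8 ✓
b·Ac²: (-36/2875)·(-575/224) + 83/150·215/2324 = 1/12 ✓
b·A²c: 83/150·25/332 = 1/24 ✓; 4 stages ⇒ order 4.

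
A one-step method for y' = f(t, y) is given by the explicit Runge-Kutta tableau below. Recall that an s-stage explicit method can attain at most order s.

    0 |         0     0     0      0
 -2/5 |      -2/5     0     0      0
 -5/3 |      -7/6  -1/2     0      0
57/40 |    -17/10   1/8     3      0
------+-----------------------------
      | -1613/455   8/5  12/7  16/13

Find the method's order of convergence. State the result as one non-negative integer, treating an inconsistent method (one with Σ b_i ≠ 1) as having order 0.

b = (-1613/455, 8/5, 12/7, 16/13)
c = (0, -2/5, -5/3, 57/40)
Ac = (0, 0, 1/5, -101/20)
Σ b_i: (-1613/455)·1 + 8/5·1 + 12/7·1 + 16/13·1 = 1 ✓
b·c: 8/5·(-2/5) + 12/7·(-5/3) + 16/13·57/40 = -3966/2275 ≠ 1/2 ⇒ order 1.

1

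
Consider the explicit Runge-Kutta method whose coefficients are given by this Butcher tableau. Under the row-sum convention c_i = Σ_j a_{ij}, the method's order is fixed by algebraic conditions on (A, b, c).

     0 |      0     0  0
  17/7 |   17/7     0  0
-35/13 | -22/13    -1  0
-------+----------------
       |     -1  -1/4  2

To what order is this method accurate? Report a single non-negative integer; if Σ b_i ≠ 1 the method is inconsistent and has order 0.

b = (-1, -1/4, 2)
c = (0, 17/7, -35/13)
Ac = (0, 0, -17/7)
Σ b_i: (-1)·1 + (-1/4)·1 + 2·1 = 3/4 ≠ 1 ⇒ order 0.

0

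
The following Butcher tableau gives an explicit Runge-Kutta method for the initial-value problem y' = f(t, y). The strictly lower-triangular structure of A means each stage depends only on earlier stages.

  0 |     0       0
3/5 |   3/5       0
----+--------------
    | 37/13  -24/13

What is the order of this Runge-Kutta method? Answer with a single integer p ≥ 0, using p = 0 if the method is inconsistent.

b = (37/13, -24/13)
c = (0, 3/5)
Σ b_i: 37/13·1 + (-24/13)·1 = 1 ✓
b·c: (-24/13)·3/5 = -72/65 ≠ 1/2 ⇒ order 1.

1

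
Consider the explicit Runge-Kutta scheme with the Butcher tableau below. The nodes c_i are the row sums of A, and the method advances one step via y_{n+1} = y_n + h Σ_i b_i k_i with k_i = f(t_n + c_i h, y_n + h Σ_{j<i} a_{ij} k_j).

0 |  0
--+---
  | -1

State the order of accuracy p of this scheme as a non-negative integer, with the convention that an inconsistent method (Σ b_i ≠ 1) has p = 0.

0

b = (-1)
c = (0)
Σ b_i: (-1)·1 = -1 ≠ 1 ⇒ order 0.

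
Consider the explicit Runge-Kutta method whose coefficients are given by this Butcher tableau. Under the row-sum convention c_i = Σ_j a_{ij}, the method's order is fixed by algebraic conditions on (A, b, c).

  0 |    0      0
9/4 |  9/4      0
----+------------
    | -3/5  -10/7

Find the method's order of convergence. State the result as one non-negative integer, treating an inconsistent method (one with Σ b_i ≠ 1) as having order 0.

0

b = (-3/5, -10/7)
c = (0, 9/4)
Σ b_i: (-3/5)·1 + (-10/7)·1 = -71/35 ≠ 1 ⇒ order 0.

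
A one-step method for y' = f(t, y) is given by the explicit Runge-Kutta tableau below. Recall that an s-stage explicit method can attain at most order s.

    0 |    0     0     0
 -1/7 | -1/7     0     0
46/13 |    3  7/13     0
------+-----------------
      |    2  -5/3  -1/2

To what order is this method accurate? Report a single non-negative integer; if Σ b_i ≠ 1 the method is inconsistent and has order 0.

0

b = (2, -5/3, -1/2)
c = (0, -1/7, 46/13)
Ac = (0, 0, -1/13)
Σ b_i: 2·1 + (-5/3)·1 + (-1/2)·1 = -1/6 ≠ 1 ⇒ order 0.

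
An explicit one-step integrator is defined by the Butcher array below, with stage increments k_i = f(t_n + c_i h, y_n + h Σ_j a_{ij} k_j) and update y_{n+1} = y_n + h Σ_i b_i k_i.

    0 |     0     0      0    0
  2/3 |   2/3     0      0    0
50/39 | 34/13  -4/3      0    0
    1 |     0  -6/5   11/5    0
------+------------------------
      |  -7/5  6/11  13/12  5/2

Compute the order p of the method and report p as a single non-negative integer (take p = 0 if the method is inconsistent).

0

b = (-7/5, 6/11, 13/12, 5/2)
c = (0, 2/3, 50/39, 1)
Ac = (0, 0, -8/9, 394/195)
Σ b_i: (-7/5)·1 + 6/11·1 + 13/12·1 + 5/2·1 = 1801/660 ≠ 1 ⇒ order 0.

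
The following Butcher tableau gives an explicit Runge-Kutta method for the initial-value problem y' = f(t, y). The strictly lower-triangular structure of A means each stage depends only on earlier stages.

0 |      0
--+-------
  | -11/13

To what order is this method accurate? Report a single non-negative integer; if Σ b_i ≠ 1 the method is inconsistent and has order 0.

b = (-11/13)
c = (0)
Σ b_i: (-11/13)·1 = -11/13 ≠ 1 ⇒ order 0.

0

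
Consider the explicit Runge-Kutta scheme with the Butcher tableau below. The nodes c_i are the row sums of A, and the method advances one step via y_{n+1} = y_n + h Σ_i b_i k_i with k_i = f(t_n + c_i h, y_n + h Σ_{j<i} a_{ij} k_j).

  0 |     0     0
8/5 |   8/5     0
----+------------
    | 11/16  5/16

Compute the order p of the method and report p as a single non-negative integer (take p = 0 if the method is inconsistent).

2

b = (11/16, 5/16)
c = (0, 8/5)
Σ b_i: 11/16·1 + 5/16·1 = 1 ✓
b·c: 5/16·8/5 = 1/2 ✓; 2 stages ⇒ order 2.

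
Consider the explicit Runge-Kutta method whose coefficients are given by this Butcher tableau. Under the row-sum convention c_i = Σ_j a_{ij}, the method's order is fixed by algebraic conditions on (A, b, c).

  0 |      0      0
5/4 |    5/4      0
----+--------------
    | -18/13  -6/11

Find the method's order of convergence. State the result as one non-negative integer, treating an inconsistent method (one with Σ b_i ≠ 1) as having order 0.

b = (-18/13, -6/11)
c = (0, 5/4)
Σ b_i: (-18/13)·1 + (-6/11)·1 = -276/143 ≠ 1 ⇒ order 0.

0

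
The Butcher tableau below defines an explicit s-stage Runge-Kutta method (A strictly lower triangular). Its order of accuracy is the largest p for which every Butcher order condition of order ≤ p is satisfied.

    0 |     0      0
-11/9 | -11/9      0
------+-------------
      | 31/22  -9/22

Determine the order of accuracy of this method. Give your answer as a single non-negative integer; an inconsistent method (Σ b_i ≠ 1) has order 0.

2

b = (31/22, -9/22)
c = (0, -11/9)
Σ b_i: 31/22·1 + (-9/22)·1 = 1 ✓
b·c: (-9/22)·(-11/9) = 1/2 ✓; 2 stages ⇒ order 2.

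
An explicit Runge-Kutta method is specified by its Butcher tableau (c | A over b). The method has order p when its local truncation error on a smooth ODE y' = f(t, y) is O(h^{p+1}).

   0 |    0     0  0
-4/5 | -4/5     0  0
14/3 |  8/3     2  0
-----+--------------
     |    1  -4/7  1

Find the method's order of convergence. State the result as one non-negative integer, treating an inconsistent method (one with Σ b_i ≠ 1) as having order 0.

0

b = (1, -4/7, 1)
c = (0, -4/5, 14/3)
Ac = (0, 0, -8/5)
Σ b_i: 1·1 + (-4/7)·1 + 1·1 = 10/7 ≠ 1 ⇒ order 0.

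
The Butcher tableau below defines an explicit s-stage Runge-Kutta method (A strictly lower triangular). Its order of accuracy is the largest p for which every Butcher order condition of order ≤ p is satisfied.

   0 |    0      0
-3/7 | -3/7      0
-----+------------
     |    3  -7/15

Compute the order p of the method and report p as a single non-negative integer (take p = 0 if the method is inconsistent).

b = (3, -7/15)
c = (0, -3/7)
Σ b_i: 3·1 + (-7/15)·1 = 38/15 ≠ 1 ⇒ order 0.

0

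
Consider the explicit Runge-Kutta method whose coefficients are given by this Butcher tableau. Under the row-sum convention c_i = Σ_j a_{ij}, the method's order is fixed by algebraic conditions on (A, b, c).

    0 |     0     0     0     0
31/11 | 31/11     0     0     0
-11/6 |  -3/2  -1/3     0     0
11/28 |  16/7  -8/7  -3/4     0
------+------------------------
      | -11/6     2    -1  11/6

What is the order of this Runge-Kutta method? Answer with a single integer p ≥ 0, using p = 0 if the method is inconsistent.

b = (-11/6, 2, -1, 11/6)
c = (0, 31/11, -11/6, 11/28)
Ac = (0, 0, -31/33, -1137/616)
Σ b_i: (-11/6)·1 + 2·1 + (-1)·1 + 11/6·1 = 1 ✓
b·c: 2·31/11 + (-1)·(-11/6) + 11/6·11/28 = 5045/616 ≠ 1/2 ⇒ order 1.

1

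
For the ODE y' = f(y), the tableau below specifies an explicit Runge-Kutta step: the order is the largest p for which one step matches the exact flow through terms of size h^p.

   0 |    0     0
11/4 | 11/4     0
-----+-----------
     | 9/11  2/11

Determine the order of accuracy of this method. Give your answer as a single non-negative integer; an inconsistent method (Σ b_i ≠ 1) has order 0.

2

b = (9/11, 2/11)
c = (0, 11/4)
Σ b_i: 9/11·1 + 2/11·1 = 1 ✓
b·c: 2/11·11/4 = 1/2 ✓; 2 stages ⇒ order 2.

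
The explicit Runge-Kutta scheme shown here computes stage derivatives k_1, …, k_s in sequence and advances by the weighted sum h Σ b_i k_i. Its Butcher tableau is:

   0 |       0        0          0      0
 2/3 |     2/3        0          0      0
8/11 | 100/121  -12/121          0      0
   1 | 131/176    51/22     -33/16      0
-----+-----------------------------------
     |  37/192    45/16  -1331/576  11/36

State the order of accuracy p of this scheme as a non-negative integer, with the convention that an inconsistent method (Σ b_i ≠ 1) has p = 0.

b = (37/192, 45/16, -1331/576, 11/36)
c = (0, 2/3, 8/11, 1)
Ac = (0, 0, -8/121, 1/22)
Σ b_i: 37/192·1 + 45/16·1 + (-1331/576)·1 + 11/36·1 = 1 ✓
b·c: 45/16·2/3 + (-1331/576)·8/11 + 11/36·1 = 1/2 ✓
b·c²: 45/16·4/9 + (-1331/576)·64/121 + 11/36·1 = 1/3 ✓
b·Ac: (-1331/576)·(-8/121) + 11/36·1/22 = 1/6 ✓
b·c³: 45/16·8/27 + (-1331/576)·512/1331 + 11/36·1 = 1/4 ✓
b·(c∘Ac): (-1331/576)·(-64/1331) + 11/36·1/22 = 1/8 ✓
b·Ac²: (-1331/576)·(-16/363) + 11/36·(-2/33) = 1/12 ✓
b·A²c: 11/36·3/22 = 1/24 ✓; 4 stages ⇒ order 4.

4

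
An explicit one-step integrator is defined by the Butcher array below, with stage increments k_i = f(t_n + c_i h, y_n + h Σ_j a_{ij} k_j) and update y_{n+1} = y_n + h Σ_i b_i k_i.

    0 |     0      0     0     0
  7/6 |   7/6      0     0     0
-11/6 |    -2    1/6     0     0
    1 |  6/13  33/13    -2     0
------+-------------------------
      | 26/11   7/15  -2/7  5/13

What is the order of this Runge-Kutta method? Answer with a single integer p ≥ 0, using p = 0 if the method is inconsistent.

b = (26/11, 7/15, -2/7, 5/13)
c = (0, 7/6, -11/6, 1)
Ac = (0, 0, 7/36, 517/78)
Σ b_i: 26/11·1 + 7/15·1 + (-2/7)·1 + 5/13·1 = 43982/15015 ≠ 1 ⇒ order 0.

0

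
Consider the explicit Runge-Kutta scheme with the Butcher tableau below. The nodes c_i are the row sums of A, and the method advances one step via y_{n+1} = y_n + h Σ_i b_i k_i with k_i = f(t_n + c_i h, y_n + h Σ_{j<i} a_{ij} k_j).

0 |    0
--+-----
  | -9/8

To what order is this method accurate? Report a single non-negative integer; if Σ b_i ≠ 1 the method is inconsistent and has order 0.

b = (-9/8)
c = (0)
Σ b_i: (-9/8)·1 = -9/8 ≠ 1 ⇒ order 0.

0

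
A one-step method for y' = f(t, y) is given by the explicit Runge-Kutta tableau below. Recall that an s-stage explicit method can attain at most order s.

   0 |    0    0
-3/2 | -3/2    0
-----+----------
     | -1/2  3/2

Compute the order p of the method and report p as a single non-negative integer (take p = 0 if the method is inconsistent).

1

b = (-1/2, 3/2)
c = (0, -3/2)
Σ b_i: (-1/2)·1 + 3/2·1 = 1 ✓
b·c: 3/2·(-3/2) = -9/4 ≠ 1/2 ⇒ order 1.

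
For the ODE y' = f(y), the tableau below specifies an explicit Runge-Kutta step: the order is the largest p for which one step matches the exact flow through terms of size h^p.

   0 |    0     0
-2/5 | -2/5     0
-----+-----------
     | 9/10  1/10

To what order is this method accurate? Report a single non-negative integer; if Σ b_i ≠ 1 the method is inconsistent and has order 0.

1

b = (9/10, 1/10)
c = (0, -2/5)
Σ b_i: 9/10·1 + 1/10·1 = 1 ✓
b·c: 1/10·(-2/5) = -1/25 ≠ 1/2 ⇒ order 1.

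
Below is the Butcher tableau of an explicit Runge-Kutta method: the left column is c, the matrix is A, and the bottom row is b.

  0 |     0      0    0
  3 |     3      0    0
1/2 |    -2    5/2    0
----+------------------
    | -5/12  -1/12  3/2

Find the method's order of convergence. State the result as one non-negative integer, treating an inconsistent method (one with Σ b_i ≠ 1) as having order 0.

2

b = (-5/12, -1/12, 3/2)
c = (0, 3, 1/2)
Ac = (0, 0, 15/2)
Σ b_i: (-5/12)·1 + (-1/12)·1 + 3/2·1 = 1 ✓
b·c: (-1/12)·3 + 3/2·1/2 = 1/2 ✓
b·c²: (-1/12)·9 + 3/2·1/4 = -3/8 ≠ 1/3 ⇒ order 2.
b·Ac: 3/2·15/2 = 45/4 ≠ 1/6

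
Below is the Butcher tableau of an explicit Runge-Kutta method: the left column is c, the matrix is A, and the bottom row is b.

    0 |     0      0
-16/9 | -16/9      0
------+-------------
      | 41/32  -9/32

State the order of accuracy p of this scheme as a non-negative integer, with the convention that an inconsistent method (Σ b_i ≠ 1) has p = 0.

2

b = (41/32, -9/32)
c = (0, -16/9)
Σ b_i: 41/32·1 + (-9/32)·1 = 1 ✓
b·c: (-9/32)·(-16/9) = 1/2 ✓; 2 stages ⇒ order 2.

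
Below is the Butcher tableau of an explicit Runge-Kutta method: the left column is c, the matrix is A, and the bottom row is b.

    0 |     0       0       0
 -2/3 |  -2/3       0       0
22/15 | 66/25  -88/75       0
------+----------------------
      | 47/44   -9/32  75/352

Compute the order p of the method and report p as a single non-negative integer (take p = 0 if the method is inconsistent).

3

b = (47/44, -9/32, 75/352)
c = (0, -2/3, 22/15)
Ac = (0, 0, 176/225)
Σ b_i: 47/44·1 + (-9/32)·1 + 75/352·1 = 1 ✓
b·c: (-9/32)·(-2/3) + 75/352·22/15 = 1/2 ✓
b·c²: (-9/32)·4/9 + 75/352·484/225 = 1/3 ✓
b·Ac: 75/352·176/225 = 1/6 ✓; 3 stages ⇒ order 3.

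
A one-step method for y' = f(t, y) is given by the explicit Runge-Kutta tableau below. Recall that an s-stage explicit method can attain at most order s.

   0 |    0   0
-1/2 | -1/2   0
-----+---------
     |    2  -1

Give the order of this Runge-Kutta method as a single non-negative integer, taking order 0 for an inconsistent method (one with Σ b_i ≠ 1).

b = (2, -1)
c = (0, -1/2)
Σ b_i: 2·1 + (-1)·1 = 1 ✓
b·c: (-1)·(-1/2) = 1/2 ✓; 2 stages ⇒ order 2.

2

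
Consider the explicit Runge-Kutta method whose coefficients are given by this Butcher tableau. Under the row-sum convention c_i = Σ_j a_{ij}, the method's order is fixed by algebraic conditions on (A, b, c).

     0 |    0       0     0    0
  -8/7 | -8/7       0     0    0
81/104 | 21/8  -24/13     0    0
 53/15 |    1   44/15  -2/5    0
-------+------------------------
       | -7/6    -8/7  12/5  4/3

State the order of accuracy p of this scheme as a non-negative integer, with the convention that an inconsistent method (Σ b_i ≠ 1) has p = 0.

0

b = (-7/6, -8/7, 12/5, 4/3)
c = (0, -8/7, 81/104, 53/15)
Ac = (0, 0, 192/91, -4001/1092)
Σ b_i: (-7/6)·1 + (-8/7)·1 + 12/5·1 + 4/3·1 = 299/210 ≠ 1 ⇒ order 0.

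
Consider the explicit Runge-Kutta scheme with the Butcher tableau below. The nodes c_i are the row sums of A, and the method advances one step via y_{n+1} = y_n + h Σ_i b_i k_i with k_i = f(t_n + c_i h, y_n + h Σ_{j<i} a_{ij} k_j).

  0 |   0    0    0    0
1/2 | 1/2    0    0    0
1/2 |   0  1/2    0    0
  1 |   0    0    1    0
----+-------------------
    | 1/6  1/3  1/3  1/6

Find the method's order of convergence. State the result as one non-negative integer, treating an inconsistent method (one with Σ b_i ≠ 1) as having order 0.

b = (1/6, 1/3, 1/3, 1/6)
c = (0, 1/2, 1/2, 1)
Ac = (0, 0, 1/4, 1/2)
Σ b_i: 1/6·1 + 1/3·1 + 1/3·1 + 1/6·1 = 1 ✓
b·c: 1/3·1/2 + 1/3·1/2 + 1/6·1 = 1/2 ✓
b·c²: 1/3·1/4 + 1/3·1/4 + 1/6·1 = 1/3 ✓
b·Ac: 1/3·1/4 + 1/6·1/2 = 1/6 ✓
b·c³: 1/3·1/8 + 1/3·1/8 + 1/6·1 = 1/4 ✓
b·(c∘Ac): 1/3·1/8 + 1/6·1/2 = 1/8 ✓
b·Ac²: 1/3·1/8 + 1/6·1/4 = 1/12 ✓
b·A²c: 1/6·1/4 = 1/24 ✓; 4 stages ⇒ order 4.

4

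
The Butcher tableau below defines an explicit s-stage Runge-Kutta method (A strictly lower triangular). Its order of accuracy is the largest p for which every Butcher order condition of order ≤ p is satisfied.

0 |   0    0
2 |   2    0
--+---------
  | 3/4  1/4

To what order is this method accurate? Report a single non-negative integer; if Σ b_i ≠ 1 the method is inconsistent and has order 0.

2

b = (3/4, 1/4)
c = (0, 2)
Σ b_i: 3/4·1 + 1/4·1 = 1 ✓
b·c: 1/4·2 = 1/2 ✓; 2 stages ⇒ order 2.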